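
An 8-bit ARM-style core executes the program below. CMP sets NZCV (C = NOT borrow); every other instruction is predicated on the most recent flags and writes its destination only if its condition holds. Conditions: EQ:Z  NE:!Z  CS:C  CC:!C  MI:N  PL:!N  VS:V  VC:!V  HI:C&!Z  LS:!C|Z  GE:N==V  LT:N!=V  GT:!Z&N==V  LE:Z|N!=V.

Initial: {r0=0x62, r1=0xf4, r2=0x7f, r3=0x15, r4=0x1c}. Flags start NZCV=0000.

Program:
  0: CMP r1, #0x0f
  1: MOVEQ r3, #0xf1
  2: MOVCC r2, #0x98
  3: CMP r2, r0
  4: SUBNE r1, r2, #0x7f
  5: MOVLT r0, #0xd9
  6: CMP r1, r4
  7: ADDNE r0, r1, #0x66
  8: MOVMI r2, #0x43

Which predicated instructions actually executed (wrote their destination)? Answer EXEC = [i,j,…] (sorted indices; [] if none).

EXEC = [4,7,8]

[0] flags=1010 → (cmp)
[1] flags=1010 EQ?F → skip
[2] flags=1010 CC?F → skip
[3] flags=0010 → (cmp)
[4] flags=0010 NE?T → r1=0x00
[5] flags=0010 LT?F → skip
[6] flags=1000 → (cmp)
[7] flags=1000 NE?T → r0=0x66
[8] flags=1000 MI?T → r2=0x43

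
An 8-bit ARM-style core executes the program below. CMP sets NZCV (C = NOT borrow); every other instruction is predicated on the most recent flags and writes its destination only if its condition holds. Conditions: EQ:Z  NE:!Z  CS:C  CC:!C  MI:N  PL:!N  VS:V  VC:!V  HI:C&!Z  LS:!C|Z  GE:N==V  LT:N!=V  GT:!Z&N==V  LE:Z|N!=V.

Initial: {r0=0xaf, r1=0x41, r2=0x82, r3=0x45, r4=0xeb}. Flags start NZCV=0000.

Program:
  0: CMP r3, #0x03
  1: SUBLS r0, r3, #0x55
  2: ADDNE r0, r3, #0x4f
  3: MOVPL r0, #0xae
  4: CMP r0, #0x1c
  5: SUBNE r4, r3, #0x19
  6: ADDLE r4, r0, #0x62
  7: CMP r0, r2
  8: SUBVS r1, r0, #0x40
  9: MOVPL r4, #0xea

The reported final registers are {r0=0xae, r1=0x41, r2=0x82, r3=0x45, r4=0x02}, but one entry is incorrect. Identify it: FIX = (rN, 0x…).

0: ✓ CMP  NZCV=0010
1: · SUBLS
2: ✓ ADDNE  r0←0x94
3: ✓ MOVPL  r0←0xae
4: ✓ CMP  NZCV=1010
5: ✓ SUBNE  r4←0x2c
6: ✓ ADDLE  r4←0x10
7: ✓ CMP  NZCV=0010
8: · SUBVS
9: ✓ MOVPL  r4←0xea

FIX = (r4, 0xea)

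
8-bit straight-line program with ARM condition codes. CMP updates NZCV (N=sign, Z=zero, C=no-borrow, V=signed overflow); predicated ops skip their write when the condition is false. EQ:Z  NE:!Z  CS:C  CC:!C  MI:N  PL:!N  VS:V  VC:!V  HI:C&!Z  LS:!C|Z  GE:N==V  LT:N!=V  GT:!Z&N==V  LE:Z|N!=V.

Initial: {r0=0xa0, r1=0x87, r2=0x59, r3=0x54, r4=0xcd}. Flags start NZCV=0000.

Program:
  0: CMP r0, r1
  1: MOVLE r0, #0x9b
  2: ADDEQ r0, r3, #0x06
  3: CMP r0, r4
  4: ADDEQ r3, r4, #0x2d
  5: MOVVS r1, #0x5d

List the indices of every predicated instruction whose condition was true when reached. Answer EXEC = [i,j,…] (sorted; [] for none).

0: ✓ CMP  NZCV=0010
1: · MOVLE
2: · ADDEQ
3: ✓ CMP  NZCV=1000
4: · ADDEQ
5: · MOVVS

EXEC = []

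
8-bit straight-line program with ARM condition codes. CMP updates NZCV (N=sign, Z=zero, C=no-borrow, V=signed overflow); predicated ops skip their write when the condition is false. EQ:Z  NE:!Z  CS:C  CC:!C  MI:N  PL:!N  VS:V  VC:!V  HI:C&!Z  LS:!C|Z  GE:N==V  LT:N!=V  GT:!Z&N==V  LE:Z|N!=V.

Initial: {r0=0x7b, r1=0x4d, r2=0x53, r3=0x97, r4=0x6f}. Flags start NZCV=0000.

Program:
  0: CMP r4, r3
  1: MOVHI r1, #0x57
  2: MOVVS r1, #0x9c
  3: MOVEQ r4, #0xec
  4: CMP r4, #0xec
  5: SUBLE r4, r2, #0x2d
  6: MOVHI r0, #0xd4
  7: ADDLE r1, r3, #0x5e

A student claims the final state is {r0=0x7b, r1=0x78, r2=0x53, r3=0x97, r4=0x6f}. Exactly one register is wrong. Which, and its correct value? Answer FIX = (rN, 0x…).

0: ✓ CMP  NZCV=1001
1: · MOVHI
2: ✓ MOVVS  r1←0x9c
3: · MOVEQ
4: ✓ CMP  NZCV=1001
5: · SUBLE
6: · MOVHI
7: · ADDLE

FIX = (r1, 0x9c)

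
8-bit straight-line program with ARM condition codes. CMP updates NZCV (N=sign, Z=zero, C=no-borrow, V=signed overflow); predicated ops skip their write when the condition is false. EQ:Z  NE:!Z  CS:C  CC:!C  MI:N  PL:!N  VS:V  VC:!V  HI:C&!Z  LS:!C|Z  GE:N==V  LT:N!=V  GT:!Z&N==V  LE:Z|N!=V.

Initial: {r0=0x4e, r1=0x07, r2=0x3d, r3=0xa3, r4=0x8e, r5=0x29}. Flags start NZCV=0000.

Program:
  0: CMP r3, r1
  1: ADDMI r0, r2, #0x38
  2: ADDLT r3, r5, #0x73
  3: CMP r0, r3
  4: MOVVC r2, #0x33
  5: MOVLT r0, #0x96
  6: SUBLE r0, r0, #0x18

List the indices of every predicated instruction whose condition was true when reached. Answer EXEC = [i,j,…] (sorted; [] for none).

0: ✓ CMP  NZCV=1010
1: ✓ ADDMI  r0←0x75
2: ✓ ADDLT  r3←0x9c
3: ✓ CMP  NZCV=1001
4: · MOVVC
5: · MOVLT
6: · SUBLE

EXEC = [1,2]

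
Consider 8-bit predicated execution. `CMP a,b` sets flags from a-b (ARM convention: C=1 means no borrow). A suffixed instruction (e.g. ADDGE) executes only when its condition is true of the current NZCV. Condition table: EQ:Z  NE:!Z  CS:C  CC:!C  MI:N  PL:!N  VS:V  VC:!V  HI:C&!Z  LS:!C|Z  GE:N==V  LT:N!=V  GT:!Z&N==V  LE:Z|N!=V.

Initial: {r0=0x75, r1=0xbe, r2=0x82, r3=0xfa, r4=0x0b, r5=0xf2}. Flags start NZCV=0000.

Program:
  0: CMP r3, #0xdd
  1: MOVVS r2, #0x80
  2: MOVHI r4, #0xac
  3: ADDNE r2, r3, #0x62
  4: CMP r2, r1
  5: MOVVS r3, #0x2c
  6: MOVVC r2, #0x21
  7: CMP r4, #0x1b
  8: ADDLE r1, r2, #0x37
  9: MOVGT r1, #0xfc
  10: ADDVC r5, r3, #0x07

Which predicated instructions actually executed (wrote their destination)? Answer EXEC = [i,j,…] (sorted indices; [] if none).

[0] flags=0010 → (cmp)
[1] flags=0010 VS?F → skip
[2] flags=0010 HI?T → r4=0xac
[3] flags=0010 NE?T → r2=0x5c
[4] flags=1001 → (cmp)
[5] flags=1001 VS?T → r3=0x2c
[6] flags=1001 VC?F → skip
[7] flags=1010 → (cmp)
[8] flags=1010 LE?T → r1=0x93
[9] flags=1010 GT?F → skip
[10] flags=1010 VC?T → r5=0x33

EXEC = [2,3,5,8,10]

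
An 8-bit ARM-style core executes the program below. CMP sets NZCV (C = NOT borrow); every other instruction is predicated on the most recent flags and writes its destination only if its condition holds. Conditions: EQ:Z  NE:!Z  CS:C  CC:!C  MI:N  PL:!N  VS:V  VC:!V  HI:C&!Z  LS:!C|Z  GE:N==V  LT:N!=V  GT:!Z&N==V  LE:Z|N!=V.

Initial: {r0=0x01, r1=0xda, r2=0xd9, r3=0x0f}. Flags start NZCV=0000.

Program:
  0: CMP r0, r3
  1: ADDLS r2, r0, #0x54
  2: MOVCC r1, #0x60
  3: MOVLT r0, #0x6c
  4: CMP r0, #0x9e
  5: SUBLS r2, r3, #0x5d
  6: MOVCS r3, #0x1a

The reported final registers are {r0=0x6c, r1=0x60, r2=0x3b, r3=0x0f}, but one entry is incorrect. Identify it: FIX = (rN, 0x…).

0: ✓ CMP  NZCV=1000
1: ✓ ADDLS  r2←0x55
2: ✓ MOVCC  r1←0x60
3: ✓ MOVLT  r0←0x6c
4: ✓ CMP  NZCV=1001
5: ✓ SUBLS  r2←0xb2
6: · MOVCS

FIX = (r2, 0xb2)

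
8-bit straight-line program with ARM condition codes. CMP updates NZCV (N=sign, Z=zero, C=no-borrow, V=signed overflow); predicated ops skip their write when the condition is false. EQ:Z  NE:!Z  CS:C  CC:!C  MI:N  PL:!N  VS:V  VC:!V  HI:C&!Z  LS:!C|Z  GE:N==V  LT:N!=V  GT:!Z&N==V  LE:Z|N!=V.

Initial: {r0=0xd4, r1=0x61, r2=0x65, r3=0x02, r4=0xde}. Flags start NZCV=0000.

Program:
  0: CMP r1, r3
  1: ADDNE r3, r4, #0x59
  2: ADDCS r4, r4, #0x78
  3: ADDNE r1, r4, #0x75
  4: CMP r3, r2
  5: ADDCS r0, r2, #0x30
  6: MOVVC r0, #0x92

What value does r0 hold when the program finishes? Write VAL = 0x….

[0] flags=0010 → (cmp)
[1] flags=0010 NE?T → r3=0x37
[2] flags=0010 CS?T → r4=0x56
[3] flags=0010 NE?T → r1=0xcb
[4] flags=1000 → (cmp)
[5] flags=1000 CS?F → skip
[6] flags=1000 VC?T → r0=0x92

VAL = 0x92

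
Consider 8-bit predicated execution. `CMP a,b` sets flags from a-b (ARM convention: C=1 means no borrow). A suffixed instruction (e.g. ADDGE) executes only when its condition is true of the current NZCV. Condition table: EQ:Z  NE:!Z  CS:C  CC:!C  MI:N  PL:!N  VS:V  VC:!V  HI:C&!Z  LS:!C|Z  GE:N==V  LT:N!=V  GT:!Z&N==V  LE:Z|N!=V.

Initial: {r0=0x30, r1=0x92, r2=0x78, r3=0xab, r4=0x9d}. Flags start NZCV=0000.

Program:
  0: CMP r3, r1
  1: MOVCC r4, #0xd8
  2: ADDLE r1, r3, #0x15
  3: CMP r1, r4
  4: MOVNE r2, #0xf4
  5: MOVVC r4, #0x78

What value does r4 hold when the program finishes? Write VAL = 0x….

VAL = 0x78

0: ✓ CMP  NZCV=0010
1: · MOVCC
2: · ADDLE
3: ✓ CMP  NZCV=1000
4: ✓ MOVNE  r2←0xf4
5: ✓ MOVVC  r4←0x78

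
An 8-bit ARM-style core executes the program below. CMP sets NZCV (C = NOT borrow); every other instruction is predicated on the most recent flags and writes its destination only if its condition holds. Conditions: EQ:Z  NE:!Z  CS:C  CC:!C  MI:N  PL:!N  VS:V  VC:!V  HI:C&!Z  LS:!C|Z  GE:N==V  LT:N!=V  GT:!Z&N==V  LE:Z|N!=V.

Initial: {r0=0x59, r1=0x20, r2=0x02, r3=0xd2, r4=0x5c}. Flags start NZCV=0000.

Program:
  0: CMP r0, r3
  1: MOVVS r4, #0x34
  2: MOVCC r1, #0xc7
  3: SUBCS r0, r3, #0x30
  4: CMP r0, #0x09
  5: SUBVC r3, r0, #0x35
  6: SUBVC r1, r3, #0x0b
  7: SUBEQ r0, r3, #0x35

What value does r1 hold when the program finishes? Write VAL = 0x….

[0] flags=1001 → (cmp)
[1] flags=1001 VS?T → r4=0x34
[2] flags=1001 CC?T → r1=0xc7
[3] flags=1001 CS?F → skip
[4] flags=0010 → (cmp)
[5] flags=0010 VC?T → r3=0x24
[6] flags=0010 VC?T → r1=0x19
[7] flags=0010 EQ?F → skip

VAL = 0x19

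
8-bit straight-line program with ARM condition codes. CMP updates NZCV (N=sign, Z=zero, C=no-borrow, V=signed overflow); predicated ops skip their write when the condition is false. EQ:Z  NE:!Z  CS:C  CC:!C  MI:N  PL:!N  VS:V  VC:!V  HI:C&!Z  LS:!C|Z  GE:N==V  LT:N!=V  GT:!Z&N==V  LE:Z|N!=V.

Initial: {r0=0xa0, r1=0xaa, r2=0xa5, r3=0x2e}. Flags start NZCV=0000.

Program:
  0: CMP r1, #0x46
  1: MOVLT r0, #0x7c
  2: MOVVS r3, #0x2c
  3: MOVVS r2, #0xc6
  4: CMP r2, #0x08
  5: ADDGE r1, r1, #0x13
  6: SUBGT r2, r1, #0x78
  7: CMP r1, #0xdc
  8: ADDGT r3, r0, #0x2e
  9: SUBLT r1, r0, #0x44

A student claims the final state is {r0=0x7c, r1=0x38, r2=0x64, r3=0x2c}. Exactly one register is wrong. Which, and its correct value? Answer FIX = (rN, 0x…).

FIX = (r2, 0xc6)

0: ✓ CMP  NZCV=0011
1: ✓ MOVLT  r0←0x7c
2: ✓ MOVVS  r3←0x2c
3: ✓ MOVVS  r2←0xc6
4: ✓ CMP  NZCV=1010
5: · ADDGE
6: · SUBGT
7: ✓ CMP  NZCV=1000
8: · ADDGT
9: ✓ SUBLT  r1←0x38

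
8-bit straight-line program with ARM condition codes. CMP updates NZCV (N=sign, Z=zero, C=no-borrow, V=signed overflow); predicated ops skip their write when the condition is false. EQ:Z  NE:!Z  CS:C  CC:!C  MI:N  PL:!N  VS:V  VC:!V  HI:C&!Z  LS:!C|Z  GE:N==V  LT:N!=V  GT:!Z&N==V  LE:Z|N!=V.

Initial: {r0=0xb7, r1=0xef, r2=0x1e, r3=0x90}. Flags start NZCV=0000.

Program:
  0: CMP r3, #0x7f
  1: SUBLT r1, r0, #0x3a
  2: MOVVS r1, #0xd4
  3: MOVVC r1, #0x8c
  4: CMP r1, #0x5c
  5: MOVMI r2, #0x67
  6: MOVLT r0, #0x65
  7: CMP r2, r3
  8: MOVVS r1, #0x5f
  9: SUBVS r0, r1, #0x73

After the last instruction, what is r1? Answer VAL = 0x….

VAL = 0x5f

0: ✓ CMP  NZCV=0011
1: ✓ SUBLT  r1←0x7d
2: ✓ MOVVS  r1←0xd4
3: · MOVVC
4: ✓ CMP  NZCV=0011
5: · MOVMI
6: ✓ MOVLT  r0←0x65
7: ✓ CMP  NZCV=1001
8: ✓ MOVVS  r1←0x5f
9: ✓ SUBVS  r0←0xec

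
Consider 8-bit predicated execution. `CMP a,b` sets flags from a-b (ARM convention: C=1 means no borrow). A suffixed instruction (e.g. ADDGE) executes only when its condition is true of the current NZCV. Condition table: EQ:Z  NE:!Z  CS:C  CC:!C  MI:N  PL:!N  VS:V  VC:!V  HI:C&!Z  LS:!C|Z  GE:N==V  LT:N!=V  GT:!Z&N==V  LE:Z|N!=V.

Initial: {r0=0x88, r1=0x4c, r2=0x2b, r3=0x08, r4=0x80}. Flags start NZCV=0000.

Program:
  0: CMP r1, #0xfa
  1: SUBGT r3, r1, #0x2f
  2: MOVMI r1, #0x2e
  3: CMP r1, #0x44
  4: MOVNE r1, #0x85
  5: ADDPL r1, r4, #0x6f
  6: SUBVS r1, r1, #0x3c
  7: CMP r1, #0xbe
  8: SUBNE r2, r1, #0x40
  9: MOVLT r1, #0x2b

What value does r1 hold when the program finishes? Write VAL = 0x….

VAL = 0xef

0: ✓ CMP  NZCV=0000
1: ✓ SUBGT  r3←0x1d
2: · MOVMI
3: ✓ CMP  NZCV=0010
4: ✓ MOVNE  r1←0x85
5: ✓ ADDPL  r1←0xef
6: · SUBVS
7: ✓ CMP  NZCV=0010
8: ✓ SUBNE  r2←0xaf
9: · MOVLT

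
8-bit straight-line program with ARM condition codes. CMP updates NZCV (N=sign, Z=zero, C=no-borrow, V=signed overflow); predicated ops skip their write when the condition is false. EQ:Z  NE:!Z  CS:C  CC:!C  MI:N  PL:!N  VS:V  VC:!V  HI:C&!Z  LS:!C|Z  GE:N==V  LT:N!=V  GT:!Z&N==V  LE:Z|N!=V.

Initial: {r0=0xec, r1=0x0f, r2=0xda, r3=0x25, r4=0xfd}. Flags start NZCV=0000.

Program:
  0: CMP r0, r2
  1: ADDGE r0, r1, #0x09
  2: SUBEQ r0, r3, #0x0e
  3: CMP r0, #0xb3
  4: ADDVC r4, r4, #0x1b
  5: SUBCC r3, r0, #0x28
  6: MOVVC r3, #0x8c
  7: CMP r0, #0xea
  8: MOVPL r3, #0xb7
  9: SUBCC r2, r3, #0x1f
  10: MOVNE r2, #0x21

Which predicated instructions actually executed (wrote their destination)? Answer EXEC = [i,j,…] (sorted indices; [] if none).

[0] flags=0010 → (cmp)
[1] flags=0010 GE?T → r0=0x18
[2] flags=0010 EQ?F → skip
[3] flags=0000 → (cmp)
[4] flags=0000 VC?T → r4=0x18
[5] flags=0000 CC?T → r3=0xf0
[6] flags=0000 VC?T → r3=0x8c
[7] flags=0000 → (cmp)
[8] flags=0000 PL?T → r3=0xb7
[9] flags=0000 CC?T → r2=0x98
[10] flags=0000 NE?T → r2=0x21

EXEC = [1,4,5,6,8,9,10]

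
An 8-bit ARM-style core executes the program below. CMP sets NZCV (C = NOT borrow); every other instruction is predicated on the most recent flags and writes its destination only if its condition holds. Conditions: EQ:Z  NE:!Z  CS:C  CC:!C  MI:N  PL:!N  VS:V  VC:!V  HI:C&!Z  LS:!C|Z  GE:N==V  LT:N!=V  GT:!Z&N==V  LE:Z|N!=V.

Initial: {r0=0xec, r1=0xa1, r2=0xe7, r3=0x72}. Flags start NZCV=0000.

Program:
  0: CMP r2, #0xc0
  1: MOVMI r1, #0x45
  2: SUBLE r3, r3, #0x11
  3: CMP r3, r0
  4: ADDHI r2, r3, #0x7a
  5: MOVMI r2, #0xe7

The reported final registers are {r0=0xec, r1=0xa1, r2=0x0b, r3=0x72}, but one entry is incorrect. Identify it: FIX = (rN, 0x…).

FIX = (r2, 0xe7)

[0] flags=0010 → (cmp)
[1] flags=0010 MI?F → skip
[2] flags=0010 LE?F → skip
[3] flags=1001 → (cmp)
[4] flags=1001 HI?F → skip
[5] flags=1001 MI?T → r2=0xe7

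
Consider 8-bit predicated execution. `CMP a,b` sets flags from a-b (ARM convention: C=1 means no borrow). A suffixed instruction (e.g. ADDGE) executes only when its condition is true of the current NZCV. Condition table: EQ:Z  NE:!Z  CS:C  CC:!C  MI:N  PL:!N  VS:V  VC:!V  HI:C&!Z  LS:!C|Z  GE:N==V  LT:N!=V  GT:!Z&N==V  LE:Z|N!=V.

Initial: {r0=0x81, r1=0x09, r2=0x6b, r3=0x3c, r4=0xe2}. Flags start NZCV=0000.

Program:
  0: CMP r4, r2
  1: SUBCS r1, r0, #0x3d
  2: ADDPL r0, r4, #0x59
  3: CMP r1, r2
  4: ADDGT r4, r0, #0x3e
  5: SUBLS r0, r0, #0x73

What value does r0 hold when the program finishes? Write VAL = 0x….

[0] flags=0011 → (cmp)
[1] flags=0011 CS?T → r1=0x44
[2] flags=0011 PL?T → r0=0x3b
[3] flags=1000 → (cmp)
[4] flags=1000 GT?F → skip
[5] flags=1000 LS?T → r0=0xc8

VAL = 0xc8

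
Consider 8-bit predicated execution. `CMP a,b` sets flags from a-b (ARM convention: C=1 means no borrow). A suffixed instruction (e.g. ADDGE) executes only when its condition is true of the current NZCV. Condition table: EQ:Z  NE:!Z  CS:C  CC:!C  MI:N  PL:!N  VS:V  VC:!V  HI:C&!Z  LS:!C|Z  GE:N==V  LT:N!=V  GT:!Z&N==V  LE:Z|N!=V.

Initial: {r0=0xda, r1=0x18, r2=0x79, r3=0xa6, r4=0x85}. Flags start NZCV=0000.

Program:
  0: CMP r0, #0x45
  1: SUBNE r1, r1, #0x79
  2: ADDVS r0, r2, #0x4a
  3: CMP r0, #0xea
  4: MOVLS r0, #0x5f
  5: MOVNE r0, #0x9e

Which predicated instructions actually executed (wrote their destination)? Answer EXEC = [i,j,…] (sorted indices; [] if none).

0: ✓ CMP  NZCV=1010
1: ✓ SUBNE  r1←0x9f
2: · ADDVS
3: ✓ CMP  NZCV=1000
4: ✓ MOVLS  r0←0x5f
5: ✓ MOVNE  r0←0x9e

EXEC = [1,4,5]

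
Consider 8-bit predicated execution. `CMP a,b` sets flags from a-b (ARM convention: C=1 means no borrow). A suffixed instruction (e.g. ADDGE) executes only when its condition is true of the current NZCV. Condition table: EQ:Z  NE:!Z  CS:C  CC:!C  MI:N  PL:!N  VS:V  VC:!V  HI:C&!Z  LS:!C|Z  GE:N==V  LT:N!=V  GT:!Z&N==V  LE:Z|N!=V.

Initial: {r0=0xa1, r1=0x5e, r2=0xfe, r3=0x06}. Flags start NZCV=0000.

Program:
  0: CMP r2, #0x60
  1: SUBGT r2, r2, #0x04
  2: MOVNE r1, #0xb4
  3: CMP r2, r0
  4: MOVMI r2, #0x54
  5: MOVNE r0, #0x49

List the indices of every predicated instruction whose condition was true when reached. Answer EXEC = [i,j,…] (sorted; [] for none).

[0] flags=1010 → (cmp)
[1] flags=1010 GT?F → skip
[2] flags=1010 NE?T → r1=0xb4
[3] flags=0010 → (cmp)
[4] flags=0010 MI?F → skip
[5] flags=0010 NE?T → r0=0x49

EXEC = [2,5]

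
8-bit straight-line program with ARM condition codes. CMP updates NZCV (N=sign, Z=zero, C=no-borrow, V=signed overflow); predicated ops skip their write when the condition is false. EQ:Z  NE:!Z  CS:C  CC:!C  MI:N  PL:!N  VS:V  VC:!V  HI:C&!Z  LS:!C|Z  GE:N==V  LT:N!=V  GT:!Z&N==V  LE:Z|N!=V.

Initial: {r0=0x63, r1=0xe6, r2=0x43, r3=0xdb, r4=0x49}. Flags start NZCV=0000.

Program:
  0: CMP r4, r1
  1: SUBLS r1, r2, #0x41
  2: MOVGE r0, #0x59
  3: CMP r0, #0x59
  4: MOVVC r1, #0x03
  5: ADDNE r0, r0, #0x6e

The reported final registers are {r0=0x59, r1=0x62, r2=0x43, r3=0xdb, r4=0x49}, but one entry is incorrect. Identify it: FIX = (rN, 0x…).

FIX = (r1, 0x03)

[0] flags=0000 → (cmp)
[1] flags=0000 LS?T → r1=0x02
[2] flags=0000 GE?T → r0=0x59
[3] flags=0110 → (cmp)
[4] flags=0110 VC?T → r1=0x03
[5] flags=0110 NE?F → skip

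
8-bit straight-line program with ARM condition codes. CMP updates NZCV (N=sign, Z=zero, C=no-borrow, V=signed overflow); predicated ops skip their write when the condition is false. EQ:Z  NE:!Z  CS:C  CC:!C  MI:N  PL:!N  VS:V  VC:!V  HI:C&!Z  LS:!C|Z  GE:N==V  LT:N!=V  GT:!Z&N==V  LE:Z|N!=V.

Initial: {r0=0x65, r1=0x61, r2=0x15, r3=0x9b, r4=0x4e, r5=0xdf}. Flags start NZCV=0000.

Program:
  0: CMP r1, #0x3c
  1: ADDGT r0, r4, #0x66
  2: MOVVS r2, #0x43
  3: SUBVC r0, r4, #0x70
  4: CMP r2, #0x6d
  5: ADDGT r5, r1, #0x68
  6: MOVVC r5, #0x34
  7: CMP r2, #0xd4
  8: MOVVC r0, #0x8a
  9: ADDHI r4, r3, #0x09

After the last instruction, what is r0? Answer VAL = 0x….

0: ✓ CMP  NZCV=0010
1: ✓ ADDGT  r0←0xb4
2: · MOVVS
3: ✓ SUBVC  r0←0xde
4: ✓ CMP  NZCV=1000
5: · ADDGT
6: ✓ MOVVC  r5←0x34
7: ✓ CMP  NZCV=0000
8: ✓ MOVVC  r0←0x8a
9: · ADDHI

VAL = 0x8a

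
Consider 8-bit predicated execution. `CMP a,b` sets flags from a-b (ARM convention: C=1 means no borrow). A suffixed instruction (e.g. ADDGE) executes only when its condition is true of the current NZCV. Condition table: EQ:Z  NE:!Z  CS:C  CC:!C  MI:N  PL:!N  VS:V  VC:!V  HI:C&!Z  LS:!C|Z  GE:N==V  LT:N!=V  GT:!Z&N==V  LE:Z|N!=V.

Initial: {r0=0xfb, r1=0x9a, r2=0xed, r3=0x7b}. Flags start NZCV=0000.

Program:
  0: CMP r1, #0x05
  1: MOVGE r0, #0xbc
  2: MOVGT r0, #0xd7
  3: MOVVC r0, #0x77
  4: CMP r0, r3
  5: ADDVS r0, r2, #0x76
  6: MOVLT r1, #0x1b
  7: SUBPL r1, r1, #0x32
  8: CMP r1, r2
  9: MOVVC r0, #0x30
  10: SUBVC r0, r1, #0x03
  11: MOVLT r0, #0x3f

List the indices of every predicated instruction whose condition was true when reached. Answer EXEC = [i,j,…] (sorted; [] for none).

EXEC = [3,6,9,10]

0: ✓ CMP  NZCV=1010
1: · MOVGE
2: · MOVGT
3: ✓ MOVVC  r0←0x77
4: ✓ CMP  NZCV=1000
5: · ADDVS
6: ✓ MOVLT  r1←0x1b
7: · SUBPL
8: ✓ CMP  NZCV=0000
9: ✓ MOVVC  r0←0x30
10: ✓ SUBVC  r0←0x18
11: · MOVLT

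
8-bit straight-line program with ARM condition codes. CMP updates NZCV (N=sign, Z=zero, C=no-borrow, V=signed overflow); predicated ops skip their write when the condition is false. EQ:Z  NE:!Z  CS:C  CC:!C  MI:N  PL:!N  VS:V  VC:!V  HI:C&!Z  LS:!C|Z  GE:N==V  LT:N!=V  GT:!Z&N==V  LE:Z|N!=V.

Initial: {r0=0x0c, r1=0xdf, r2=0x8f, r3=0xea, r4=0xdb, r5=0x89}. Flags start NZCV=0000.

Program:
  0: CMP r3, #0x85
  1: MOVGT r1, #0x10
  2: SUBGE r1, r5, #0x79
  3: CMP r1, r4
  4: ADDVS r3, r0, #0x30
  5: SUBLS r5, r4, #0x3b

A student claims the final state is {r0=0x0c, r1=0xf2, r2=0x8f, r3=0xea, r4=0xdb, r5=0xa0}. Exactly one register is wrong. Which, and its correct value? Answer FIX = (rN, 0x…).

0: ✓ CMP  NZCV=0010
1: ✓ MOVGT  r1←0x10
2: ✓ SUBGE  r1←0x10
3: ✓ CMP  NZCV=0000
4: · ADDVS
5: ✓ SUBLS  r5←0xa0

FIX = (r1, 0x10)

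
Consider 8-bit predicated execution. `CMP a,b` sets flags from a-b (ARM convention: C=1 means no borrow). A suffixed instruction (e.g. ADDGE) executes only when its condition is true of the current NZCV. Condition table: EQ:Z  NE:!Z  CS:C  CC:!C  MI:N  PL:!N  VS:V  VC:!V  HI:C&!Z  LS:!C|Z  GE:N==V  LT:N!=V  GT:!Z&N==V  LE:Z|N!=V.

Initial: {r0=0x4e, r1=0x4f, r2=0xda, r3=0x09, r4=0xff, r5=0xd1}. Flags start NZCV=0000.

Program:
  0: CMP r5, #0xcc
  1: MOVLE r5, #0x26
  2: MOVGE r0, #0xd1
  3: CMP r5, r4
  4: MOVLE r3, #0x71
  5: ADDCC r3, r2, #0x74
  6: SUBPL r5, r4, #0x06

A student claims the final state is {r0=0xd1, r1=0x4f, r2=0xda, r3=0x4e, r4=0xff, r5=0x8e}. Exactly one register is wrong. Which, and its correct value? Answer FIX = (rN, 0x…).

[0] flags=0010 → (cmp)
[1] flags=0010 LE?F → skip
[2] flags=0010 GE?T → r0=0xd1
[3] flags=1000 → (cmp)
[4] flags=1000 LE?T → r3=0x71
[5] flags=1000 CC?T → r3=0x4e
[6] flags=1000 PL?F → skip

FIX = (r5, 0xd1)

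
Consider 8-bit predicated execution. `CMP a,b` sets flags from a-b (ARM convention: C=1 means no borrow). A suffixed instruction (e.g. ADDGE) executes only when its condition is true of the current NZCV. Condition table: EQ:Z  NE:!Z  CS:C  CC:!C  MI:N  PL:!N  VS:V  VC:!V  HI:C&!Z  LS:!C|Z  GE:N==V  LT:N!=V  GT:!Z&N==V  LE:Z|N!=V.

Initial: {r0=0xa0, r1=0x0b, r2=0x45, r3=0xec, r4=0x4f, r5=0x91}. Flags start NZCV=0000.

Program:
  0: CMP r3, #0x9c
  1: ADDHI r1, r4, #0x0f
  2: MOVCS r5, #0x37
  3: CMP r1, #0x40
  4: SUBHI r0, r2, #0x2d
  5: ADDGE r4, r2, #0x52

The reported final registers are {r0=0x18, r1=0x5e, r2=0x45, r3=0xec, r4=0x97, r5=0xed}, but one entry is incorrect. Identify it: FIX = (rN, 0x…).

FIX = (r5, 0x37)

0: ✓ CMP  NZCV=0010
1: ✓ ADDHI  r1←0x5e
2: ✓ MOVCS  r5←0x37
3: ✓ CMP  NZCV=0010
4: ✓ SUBHI  r0←0x18
5: ✓ ADDGE  r4←0x97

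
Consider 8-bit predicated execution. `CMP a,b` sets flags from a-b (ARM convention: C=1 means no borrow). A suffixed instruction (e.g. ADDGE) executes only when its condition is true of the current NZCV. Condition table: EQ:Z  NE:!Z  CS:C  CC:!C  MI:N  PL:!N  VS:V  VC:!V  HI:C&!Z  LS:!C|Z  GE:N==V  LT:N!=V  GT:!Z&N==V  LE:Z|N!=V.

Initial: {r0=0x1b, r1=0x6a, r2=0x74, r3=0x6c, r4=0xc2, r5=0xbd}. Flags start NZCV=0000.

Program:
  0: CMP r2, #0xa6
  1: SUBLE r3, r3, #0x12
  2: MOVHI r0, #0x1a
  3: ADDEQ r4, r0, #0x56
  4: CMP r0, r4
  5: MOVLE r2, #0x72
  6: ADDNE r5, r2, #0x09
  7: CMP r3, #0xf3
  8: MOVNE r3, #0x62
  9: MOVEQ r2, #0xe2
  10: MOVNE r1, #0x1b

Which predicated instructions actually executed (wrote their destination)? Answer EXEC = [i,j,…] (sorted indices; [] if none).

0: ✓ CMP  NZCV=1001
1: · SUBLE
2: · MOVHI
3: · ADDEQ
4: ✓ CMP  NZCV=0000
5: · MOVLE
6: ✓ ADDNE  r5←0x7d
7: ✓ CMP  NZCV=0000
8: ✓ MOVNE  r3←0x62
9: · MOVEQ
10: ✓ MOVNE  r1←0x1b

EXEC = [6,8,10]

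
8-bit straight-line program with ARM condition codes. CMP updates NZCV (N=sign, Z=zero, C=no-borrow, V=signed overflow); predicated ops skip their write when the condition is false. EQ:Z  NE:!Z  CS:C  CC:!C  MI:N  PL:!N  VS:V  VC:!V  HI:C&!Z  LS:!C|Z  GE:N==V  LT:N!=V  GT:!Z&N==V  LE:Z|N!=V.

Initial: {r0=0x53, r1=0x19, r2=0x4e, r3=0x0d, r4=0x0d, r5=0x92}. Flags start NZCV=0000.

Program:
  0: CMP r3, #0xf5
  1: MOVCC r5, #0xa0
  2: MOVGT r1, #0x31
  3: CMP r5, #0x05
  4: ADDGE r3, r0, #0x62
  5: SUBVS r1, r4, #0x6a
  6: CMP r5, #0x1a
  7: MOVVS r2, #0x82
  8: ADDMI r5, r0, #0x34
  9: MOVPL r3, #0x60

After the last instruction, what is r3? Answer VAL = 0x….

VAL = 0x0d

0: ✓ CMP  NZCV=0000
1: ✓ MOVCC  r5←0xa0
2: ✓ MOVGT  r1←0x31
3: ✓ CMP  NZCV=1010
4: · ADDGE
5: · SUBVS
6: ✓ CMP  NZCV=1010
7: · MOVVS
8: ✓ ADDMI  r5←0x87
9: · MOVPL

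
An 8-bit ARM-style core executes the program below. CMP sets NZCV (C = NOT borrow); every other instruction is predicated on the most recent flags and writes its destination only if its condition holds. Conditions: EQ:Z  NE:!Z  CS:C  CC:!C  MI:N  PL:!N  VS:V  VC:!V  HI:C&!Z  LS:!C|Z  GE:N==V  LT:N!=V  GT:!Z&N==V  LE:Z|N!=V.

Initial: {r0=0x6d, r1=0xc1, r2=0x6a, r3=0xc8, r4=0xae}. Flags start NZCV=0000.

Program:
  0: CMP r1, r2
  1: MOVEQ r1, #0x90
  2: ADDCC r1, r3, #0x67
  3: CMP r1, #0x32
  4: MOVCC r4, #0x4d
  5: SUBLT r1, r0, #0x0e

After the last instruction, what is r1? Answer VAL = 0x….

VAL = 0x5f

[0] flags=0011 → (cmp)
[1] flags=0011 EQ?F → skip
[2] flags=0011 CC?F → skip
[3] flags=1010 → (cmp)
[4] flags=1010 CC?F → skip
[5] flags=1010 LT?T → r1=0x5f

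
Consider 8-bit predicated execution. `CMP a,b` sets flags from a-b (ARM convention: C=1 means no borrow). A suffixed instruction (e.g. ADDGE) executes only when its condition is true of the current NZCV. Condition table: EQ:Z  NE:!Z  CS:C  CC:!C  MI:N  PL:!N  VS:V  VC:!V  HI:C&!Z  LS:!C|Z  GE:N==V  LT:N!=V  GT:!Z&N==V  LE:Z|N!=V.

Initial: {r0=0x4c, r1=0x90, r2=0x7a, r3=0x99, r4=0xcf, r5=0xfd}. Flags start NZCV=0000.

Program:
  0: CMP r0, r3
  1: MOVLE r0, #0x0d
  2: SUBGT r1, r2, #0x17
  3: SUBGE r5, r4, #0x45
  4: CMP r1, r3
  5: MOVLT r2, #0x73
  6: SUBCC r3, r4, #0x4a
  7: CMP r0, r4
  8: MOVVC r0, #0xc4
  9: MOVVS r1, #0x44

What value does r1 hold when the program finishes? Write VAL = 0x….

VAL = 0x63

0: ✓ CMP  NZCV=1001
1: · MOVLE
2: ✓ SUBGT  r1←0x63
3: ✓ SUBGE  r5←0x8a
4: ✓ CMP  NZCV=1001
5: · MOVLT
6: ✓ SUBCC  r3←0x85
7: ✓ CMP  NZCV=0000
8: ✓ MOVVC  r0←0xc4
9: · MOVVS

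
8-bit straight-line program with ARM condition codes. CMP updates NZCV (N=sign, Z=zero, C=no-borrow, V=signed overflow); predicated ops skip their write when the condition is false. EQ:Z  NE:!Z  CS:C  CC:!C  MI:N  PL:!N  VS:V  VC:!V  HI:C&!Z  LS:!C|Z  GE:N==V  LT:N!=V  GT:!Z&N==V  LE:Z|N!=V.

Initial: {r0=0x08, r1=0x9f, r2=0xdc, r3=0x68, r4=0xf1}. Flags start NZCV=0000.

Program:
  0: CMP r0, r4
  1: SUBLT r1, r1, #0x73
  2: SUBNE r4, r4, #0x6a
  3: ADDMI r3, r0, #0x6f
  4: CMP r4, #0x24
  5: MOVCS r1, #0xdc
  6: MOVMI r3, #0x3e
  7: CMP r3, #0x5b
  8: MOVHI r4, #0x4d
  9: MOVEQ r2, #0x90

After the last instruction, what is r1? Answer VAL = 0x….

[0] flags=0000 → (cmp)
[1] flags=0000 LT?F → skip
[2] flags=0000 NE?T → r4=0x87
[3] flags=0000 MI?F → skip
[4] flags=0011 → (cmp)
[5] flags=0011 CS?T → r1=0xdc
[6] flags=0011 MI?F → skip
[7] flags=0010 → (cmp)
[8] flags=0010 HI?T → r4=0x4d
[9] flags=0010 EQ?F → skip

VAL = 0xdc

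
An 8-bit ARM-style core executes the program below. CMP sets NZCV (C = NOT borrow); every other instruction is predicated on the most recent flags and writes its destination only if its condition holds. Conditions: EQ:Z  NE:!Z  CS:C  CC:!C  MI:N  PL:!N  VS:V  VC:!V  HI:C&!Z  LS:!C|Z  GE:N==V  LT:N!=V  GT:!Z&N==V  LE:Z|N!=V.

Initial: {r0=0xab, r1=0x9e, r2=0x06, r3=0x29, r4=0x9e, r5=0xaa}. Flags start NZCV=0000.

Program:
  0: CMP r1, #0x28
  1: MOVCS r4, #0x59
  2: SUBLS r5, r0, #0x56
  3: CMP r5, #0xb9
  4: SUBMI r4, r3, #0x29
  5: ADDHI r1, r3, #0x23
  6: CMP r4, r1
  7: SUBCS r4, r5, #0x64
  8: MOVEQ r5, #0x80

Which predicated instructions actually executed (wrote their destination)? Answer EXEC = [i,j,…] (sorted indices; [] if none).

EXEC = [1,4]

[0] flags=0011 → (cmp)
[1] flags=0011 CS?T → r4=0x59
[2] flags=0011 LS?F → skip
[3] flags=1000 → (cmp)
[4] flags=1000 MI?T → r4=0x00
[5] flags=1000 HI?F → skip
[6] flags=0000 → (cmp)
[7] flags=0000 CS?F → skip
[8] flags=0000 EQ?F → skip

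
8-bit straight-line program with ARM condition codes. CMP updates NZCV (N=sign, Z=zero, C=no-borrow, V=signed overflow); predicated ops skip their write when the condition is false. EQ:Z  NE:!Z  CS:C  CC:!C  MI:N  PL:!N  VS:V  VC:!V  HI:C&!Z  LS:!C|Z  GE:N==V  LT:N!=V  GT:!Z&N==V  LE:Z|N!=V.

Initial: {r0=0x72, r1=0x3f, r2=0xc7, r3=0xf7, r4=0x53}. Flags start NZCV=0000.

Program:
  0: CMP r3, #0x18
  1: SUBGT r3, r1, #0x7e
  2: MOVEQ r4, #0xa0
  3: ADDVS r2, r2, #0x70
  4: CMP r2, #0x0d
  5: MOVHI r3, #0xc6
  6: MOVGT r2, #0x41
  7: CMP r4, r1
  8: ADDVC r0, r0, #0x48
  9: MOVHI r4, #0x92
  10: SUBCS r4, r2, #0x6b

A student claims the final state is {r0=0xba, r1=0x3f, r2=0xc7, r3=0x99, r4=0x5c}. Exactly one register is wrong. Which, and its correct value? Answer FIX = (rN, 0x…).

FIX = (r3, 0xc6)

[0] flags=1010 → (cmp)
[1] flags=1010 GT?F → skip
[2] flags=1010 EQ?F → skip
[3] flags=1010 VS?F → skip
[4] flags=1010 → (cmp)
[5] flags=1010 HI?T → r3=0xc6
[6] flags=1010 GT?F → skip
[7] flags=0010 → (cmp)
[8] flags=0010 VC?T → r0=0xba
[9] flags=0010 HI?T → r4=0x92
[10] flags=0010 CS?T → r4=0x5c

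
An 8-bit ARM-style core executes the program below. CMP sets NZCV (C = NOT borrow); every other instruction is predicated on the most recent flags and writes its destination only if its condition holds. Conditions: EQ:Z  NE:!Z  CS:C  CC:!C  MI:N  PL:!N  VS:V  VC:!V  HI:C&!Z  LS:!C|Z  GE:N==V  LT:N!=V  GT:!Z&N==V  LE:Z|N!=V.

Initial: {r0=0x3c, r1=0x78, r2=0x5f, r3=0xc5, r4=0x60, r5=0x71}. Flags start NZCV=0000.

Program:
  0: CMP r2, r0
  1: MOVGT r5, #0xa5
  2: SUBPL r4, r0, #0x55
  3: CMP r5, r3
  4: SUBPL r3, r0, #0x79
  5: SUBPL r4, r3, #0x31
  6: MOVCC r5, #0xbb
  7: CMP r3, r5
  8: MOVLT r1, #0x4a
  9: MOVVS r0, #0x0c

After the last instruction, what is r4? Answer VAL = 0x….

VAL = 0xe7

[0] flags=0010 → (cmp)
[1] flags=0010 GT?T → r5=0xa5
[2] flags=0010 PL?T → r4=0xe7
[3] flags=1000 → (cmp)
[4] flags=1000 PL?F → skip
[5] flags=1000 PL?F → skip
[6] flags=1000 CC?T → r5=0xbb
[7] flags=0010 → (cmp)
[8] flags=0010 LT?F → skip
[9] flags=0010 VS?F → skip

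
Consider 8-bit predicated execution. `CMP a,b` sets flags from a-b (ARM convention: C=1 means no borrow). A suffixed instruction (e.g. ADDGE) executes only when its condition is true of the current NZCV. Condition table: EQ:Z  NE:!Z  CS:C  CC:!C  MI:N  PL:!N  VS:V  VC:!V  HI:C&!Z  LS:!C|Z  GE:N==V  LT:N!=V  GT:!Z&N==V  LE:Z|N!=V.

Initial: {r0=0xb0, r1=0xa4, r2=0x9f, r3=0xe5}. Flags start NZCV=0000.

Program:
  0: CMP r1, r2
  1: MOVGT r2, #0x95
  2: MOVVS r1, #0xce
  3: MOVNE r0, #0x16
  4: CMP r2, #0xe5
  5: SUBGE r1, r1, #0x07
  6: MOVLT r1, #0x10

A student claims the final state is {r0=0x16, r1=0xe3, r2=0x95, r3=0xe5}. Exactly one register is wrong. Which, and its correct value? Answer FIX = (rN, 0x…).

[0] flags=0010 → (cmp)
[1] flags=0010 GT?T → r2=0x95
[2] flags=0010 VS?F → skip
[3] flags=0010 NE?T → r0=0x16
[4] flags=1000 → (cmp)
[5] flags=1000 GE?F → skip
[6] flags=1000 LT?T → r1=0x10

FIX = (r1, 0x10)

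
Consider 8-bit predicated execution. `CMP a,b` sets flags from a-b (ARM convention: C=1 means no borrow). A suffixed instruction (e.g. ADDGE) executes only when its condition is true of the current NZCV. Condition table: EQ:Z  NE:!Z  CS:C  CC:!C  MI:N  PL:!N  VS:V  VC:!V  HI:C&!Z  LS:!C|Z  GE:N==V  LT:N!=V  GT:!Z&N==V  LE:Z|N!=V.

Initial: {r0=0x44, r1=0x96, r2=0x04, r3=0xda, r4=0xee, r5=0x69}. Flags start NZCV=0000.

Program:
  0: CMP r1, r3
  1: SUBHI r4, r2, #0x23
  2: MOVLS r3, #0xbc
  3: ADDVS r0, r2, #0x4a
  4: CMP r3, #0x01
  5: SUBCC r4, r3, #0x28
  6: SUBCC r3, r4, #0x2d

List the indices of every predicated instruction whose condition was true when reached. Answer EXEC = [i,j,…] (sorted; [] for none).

EXEC = [2]

[0] flags=1000 → (cmp)
[1] flags=1000 HI?F → skip
[2] flags=1000 LS?T → r3=0xbc
[3] flags=1000 VS?F → skip
[4] flags=1010 → (cmp)
[5] flags=1010 CC?F → skip
[6] flags=1010 CC?F → skip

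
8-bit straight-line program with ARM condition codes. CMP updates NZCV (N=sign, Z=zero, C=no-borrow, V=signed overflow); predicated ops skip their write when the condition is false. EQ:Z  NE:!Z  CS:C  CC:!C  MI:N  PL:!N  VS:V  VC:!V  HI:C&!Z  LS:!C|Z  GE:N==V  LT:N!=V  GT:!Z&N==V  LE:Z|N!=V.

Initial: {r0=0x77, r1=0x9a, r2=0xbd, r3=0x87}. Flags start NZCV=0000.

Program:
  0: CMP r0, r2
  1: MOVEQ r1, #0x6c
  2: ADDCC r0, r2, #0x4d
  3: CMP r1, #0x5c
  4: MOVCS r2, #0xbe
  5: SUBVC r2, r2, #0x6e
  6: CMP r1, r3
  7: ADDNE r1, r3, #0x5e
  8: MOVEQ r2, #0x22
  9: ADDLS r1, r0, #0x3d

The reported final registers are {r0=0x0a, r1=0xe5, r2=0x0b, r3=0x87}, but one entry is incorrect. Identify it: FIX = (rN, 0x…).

[0] flags=1001 → (cmp)
[1] flags=1001 EQ?F → skip
[2] flags=1001 CC?T → r0=0x0a
[3] flags=0011 → (cmp)
[4] flags=0011 CS?T → r2=0xbe
[5] flags=0011 VC?F → skip
[6] flags=0010 → (cmp)
[7] flags=0010 NE?T → r1=0xe5
[8] flags=0010 EQ?F → skip
[9] flags=0010 LS?F → skip

FIX = (r2, 0xbe)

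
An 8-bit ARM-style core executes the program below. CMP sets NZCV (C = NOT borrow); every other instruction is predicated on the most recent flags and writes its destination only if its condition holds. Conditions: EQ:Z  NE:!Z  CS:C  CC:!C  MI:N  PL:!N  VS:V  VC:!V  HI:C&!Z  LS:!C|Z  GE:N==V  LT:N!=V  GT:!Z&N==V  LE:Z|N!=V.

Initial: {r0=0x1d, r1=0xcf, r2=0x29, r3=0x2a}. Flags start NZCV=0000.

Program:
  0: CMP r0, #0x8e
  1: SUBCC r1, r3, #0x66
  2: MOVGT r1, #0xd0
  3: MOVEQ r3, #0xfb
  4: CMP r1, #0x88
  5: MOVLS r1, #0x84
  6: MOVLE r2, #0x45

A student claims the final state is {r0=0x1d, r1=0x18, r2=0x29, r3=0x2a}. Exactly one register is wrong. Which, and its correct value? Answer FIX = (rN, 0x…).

[0] flags=1001 → (cmp)
[1] flags=1001 CC?T → r1=0xc4
[2] flags=1001 GT?T → r1=0xd0
[3] flags=1001 EQ?F → skip
[4] flags=0010 → (cmp)
[5] flags=0010 LS?F → skip
[6] flags=0010 LE?F → skip

FIX = (r1, 0xd0)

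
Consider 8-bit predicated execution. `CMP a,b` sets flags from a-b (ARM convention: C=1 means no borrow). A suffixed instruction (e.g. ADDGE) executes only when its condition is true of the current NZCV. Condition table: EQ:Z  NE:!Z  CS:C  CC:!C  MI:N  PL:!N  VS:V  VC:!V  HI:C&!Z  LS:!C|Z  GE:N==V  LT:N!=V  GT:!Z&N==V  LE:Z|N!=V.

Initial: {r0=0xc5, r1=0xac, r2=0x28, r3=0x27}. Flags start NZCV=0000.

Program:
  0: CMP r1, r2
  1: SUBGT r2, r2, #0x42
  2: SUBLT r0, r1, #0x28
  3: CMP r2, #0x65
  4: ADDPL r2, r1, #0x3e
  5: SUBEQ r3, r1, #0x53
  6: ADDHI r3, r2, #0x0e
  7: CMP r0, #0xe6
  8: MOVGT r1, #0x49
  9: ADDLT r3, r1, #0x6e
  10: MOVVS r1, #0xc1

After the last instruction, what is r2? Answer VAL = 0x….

VAL = 0x28

0: ✓ CMP  NZCV=1010
1: · SUBGT
2: ✓ SUBLT  r0←0x84
3: ✓ CMP  NZCV=1000
4: · ADDPL
5: · SUBEQ
6: · ADDHI
7: ✓ CMP  NZCV=1000
8: · MOVGT
9: ✓ ADDLT  r3←0x1a
10: · MOVVS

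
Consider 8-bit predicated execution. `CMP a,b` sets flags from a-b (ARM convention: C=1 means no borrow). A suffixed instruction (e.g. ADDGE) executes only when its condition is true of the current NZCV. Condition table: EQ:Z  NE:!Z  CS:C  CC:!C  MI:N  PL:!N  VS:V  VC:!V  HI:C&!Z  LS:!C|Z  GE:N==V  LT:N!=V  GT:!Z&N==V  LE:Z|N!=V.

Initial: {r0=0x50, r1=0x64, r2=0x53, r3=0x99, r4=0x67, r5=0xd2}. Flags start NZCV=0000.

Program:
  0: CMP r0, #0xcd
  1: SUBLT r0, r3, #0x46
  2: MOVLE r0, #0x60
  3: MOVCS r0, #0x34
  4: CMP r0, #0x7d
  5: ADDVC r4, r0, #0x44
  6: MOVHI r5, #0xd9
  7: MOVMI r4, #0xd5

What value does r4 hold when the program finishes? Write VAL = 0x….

VAL = 0xd5

[0] flags=1001 → (cmp)
[1] flags=1001 LT?F → skip
[2] flags=1001 LE?F → skip
[3] flags=1001 CS?F → skip
[4] flags=1000 → (cmp)
[5] flags=1000 VC?T → r4=0x94
[6] flags=1000 HI?F → skip
[7] flags=1000 MI?T → r4=0xd5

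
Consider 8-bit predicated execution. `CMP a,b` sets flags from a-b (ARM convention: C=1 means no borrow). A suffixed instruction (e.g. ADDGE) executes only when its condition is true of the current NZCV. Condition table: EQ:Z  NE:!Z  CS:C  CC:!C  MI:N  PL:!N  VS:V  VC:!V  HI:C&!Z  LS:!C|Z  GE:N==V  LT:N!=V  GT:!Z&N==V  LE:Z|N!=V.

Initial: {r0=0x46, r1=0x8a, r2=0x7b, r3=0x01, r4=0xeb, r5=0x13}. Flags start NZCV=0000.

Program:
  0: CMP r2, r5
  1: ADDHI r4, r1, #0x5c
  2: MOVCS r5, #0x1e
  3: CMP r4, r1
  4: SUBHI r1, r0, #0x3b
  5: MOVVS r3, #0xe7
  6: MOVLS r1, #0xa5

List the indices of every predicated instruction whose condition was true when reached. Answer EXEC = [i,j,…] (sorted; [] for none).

EXEC = [1,2,4]

[0] flags=0010 → (cmp)
[1] flags=0010 HI?T → r4=0xe6
[2] flags=0010 CS?T → r5=0x1e
[3] flags=0010 → (cmp)
[4] flags=0010 HI?T → r1=0x0b
[5] flags=0010 VS?F → skip
[6] flags=0010 LS?F → skip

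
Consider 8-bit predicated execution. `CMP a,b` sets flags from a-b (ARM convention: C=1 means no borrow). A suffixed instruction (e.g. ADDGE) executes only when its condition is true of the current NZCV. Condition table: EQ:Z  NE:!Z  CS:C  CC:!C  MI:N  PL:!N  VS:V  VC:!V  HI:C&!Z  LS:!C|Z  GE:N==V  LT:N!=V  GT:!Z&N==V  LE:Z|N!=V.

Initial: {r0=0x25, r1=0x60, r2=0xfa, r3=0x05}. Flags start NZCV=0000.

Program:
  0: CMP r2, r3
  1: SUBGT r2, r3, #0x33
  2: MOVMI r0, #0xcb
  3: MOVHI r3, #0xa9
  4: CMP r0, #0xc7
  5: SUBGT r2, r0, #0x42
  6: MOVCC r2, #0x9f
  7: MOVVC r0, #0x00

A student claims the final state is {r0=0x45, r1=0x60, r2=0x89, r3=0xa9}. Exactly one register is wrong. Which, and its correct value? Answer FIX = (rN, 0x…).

[0] flags=1010 → (cmp)
[1] flags=1010 GT?F → skip
[2] flags=1010 MI?T → r0=0xcb
[3] flags=1010 HI?T → r3=0xa9
[4] flags=0010 → (cmp)
[5] flags=0010 GT?T → r2=0x89
[6] flags=0010 CC?F → skip
[7] flags=0010 VC?T → r0=0x00

FIX = (r0, 0x00)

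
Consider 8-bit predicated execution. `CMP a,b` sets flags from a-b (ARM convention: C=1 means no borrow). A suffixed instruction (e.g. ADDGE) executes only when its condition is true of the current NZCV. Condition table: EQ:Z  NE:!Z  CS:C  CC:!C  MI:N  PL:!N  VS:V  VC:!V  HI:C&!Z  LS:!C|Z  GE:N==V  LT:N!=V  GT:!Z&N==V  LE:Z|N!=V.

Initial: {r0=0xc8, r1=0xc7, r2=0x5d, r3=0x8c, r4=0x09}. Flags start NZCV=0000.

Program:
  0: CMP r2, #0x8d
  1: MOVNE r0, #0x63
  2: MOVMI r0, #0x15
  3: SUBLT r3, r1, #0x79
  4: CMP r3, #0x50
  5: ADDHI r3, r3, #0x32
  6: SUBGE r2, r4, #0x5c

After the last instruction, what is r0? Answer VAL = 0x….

0: ✓ CMP  NZCV=1001
1: ✓ MOVNE  r0←0x63
2: ✓ MOVMI  r0←0x15
3: · SUBLT
4: ✓ CMP  NZCV=0011
5: ✓ ADDHI  r3←0xbe
6: · SUBGE

VAL = 0x15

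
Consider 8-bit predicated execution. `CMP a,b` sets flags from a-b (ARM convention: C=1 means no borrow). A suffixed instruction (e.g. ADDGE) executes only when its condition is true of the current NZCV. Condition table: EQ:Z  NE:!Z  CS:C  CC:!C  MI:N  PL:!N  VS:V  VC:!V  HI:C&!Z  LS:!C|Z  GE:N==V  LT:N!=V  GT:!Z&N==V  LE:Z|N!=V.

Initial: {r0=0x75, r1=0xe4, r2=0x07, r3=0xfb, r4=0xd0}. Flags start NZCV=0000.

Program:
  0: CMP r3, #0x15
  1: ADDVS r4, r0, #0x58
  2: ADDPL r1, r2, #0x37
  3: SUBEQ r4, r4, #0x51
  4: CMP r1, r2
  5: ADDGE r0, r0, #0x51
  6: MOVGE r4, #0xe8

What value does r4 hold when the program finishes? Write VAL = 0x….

VAL = 0xd0

0: ✓ CMP  NZCV=1010
1: · ADDVS
2: · ADDPL
3: · SUBEQ
4: ✓ CMP  NZCV=1010
5: · ADDGE
6: · MOVGE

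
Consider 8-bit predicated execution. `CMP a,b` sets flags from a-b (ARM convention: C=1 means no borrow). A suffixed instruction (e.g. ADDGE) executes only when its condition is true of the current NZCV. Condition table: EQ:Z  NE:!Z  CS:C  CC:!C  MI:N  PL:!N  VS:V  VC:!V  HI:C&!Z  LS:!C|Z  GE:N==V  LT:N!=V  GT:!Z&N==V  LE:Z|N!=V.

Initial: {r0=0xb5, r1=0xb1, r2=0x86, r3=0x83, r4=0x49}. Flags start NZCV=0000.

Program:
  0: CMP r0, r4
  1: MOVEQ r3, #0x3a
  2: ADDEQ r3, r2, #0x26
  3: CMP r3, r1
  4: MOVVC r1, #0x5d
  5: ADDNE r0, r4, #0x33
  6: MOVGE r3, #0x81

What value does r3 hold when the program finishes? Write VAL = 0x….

VAL = 0x83

0: ✓ CMP  NZCV=0011
1: · MOVEQ
2: · ADDEQ
3: ✓ CMP  NZCV=1000
4: ✓ MOVVC  r1←0x5d
5: ✓ ADDNE  r0←0x7c
6: · MOVGE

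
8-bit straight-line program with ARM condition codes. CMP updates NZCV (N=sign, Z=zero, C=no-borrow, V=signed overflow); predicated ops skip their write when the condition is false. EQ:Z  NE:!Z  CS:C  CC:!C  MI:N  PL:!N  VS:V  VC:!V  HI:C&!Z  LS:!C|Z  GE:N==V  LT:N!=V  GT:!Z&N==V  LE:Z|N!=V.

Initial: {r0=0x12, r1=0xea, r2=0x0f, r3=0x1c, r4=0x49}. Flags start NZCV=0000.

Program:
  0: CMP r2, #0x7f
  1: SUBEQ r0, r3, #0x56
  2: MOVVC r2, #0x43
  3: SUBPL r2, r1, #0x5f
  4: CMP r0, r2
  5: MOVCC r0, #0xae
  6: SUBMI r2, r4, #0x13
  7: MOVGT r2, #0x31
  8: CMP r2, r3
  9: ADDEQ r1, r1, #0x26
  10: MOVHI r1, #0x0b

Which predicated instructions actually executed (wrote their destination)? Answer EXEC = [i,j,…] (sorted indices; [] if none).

0: ✓ CMP  NZCV=1000
1: · SUBEQ
2: ✓ MOVVC  r2←0x43
3: · SUBPL
4: ✓ CMP  NZCV=1000
5: ✓ MOVCC  r0←0xae
6: ✓ SUBMI  r2←0x36
7: · MOVGT
8: ✓ CMP  NZCV=0010
9: · ADDEQ
10: ✓ MOVHI  r1←0x0b

EXEC = [2,5,6,10]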